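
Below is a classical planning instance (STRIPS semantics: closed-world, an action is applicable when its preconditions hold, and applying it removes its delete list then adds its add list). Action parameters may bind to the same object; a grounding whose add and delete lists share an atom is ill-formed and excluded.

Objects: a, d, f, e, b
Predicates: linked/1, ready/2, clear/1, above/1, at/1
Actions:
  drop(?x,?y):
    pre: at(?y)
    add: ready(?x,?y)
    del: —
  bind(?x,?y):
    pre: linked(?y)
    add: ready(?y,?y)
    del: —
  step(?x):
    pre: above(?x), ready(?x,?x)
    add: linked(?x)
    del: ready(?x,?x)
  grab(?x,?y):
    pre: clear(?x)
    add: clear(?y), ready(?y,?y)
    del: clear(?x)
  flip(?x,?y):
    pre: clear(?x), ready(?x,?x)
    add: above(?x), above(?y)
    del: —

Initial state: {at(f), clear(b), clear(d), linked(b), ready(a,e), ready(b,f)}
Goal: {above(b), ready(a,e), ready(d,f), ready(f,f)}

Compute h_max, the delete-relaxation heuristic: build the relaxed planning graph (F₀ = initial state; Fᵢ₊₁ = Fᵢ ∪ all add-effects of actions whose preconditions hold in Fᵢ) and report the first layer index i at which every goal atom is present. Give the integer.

F0 = init (6 atoms)
F1 = F0 ∪ {clear(a), clear(e), clear(f), ready(a,a), ready(a,f), ready(b,b), ready(d,d), ready(d,f), ready(e,e), ready(e,f), ready(f,f)}  (17 atoms)
F2 = F1 ∪ {above(a), above(b), above(d), above(e), above(f)}  (22 atoms)
goal ⊆ F2  ⇒  h_max = 2

2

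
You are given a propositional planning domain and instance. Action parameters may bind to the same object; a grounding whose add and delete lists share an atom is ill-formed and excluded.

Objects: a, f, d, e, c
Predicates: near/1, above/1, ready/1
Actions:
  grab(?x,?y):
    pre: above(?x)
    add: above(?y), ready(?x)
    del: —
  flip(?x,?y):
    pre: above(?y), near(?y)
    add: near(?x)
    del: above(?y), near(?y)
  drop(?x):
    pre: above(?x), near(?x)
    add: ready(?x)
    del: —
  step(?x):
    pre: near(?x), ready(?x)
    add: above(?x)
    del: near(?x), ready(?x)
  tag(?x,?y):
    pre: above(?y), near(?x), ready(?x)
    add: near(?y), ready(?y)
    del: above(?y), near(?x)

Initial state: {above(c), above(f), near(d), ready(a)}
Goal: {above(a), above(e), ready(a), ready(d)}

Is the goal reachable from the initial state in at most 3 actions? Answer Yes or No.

1. grab(f,a)  →  {above(a), above(c), above(f), near(d), ready(a), ready(f)}
2. grab(a,d)  →  {above(a), above(c), above(d), above(f), near(d), ready(a), ready(f)}
3. grab(d,e)  →  {above(a), above(c), above(d), above(e), above(f), near(d), ready(a), ready(d), ready(f)}
optimal plan length = 3; 3 ≤ 3

Yes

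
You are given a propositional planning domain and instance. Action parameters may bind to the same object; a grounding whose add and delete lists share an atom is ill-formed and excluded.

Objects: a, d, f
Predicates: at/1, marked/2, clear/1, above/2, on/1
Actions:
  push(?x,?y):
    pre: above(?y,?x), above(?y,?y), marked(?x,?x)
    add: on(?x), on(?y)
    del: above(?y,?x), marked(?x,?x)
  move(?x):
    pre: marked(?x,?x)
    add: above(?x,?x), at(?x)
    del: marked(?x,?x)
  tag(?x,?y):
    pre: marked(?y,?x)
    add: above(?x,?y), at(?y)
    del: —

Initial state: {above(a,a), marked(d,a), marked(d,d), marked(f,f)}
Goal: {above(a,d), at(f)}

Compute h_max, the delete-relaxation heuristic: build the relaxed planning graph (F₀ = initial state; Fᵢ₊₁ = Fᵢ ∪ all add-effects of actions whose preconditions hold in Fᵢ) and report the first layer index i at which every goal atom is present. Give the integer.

F0 = init (4 atoms)
F1 = F0 ∪ {above(a,d), above(d,d), above(f,f), at(d), at(f)}  (9 atoms)
goal ⊆ F1  ⇒  h_max = 1

1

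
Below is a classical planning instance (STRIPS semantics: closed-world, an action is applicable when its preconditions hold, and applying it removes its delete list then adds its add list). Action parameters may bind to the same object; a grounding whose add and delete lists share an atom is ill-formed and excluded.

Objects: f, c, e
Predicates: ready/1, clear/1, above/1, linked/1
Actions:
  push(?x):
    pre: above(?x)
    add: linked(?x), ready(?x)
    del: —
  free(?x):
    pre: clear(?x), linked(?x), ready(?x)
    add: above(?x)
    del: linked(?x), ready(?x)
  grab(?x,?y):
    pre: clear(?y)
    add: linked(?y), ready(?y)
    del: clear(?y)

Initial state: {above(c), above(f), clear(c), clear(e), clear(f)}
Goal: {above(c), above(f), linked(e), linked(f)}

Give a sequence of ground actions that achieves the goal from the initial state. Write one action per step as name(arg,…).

1. push(f)  →  {above(c), above(f), clear(c), clear(e), clear(f), linked(f), ready(f)}
2. grab(f,e)  →  {above(c), above(f), clear(c), clear(f), linked(e), linked(f), ready(e), ready(f)}

push(f); grab(f,e)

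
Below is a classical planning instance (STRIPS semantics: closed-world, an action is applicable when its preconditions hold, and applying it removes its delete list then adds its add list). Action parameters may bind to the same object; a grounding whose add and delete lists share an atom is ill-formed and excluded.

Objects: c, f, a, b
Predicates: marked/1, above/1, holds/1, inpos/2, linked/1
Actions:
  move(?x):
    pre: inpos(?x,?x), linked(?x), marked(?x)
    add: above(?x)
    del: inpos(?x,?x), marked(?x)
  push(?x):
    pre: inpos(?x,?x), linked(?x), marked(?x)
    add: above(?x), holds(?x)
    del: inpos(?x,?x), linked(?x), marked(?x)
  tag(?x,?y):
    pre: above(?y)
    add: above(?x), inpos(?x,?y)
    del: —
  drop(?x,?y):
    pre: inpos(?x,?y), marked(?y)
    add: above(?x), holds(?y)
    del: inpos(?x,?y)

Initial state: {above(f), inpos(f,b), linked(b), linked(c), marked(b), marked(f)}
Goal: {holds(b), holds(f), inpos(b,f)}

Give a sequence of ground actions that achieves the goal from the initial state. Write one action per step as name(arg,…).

tag(c,f); tag(b,f); drop(c,f); drop(f,b)

1. tag(c,f)  →  {above(c), above(f), inpos(c,f), inpos(f,b), linked(b), linked(c), marked(b), marked(f)}
2. tag(b,f)  →  {above(b), above(c), above(f), inpos(b,f), inpos(c,f), inpos(f,b), linked(b), linked(c), marked(b), marked(f)}
3. drop(c,f)  →  {above(b), above(c), above(f), holds(f), inpos(b,f), inpos(f,b), linked(b), linked(c), marked(b), marked(f)}
4. drop(f,b)  →  {above(b), above(c), above(f), holds(b), holds(f), inpos(b,f), linked(b), linked(c), marked(b), marked(f)}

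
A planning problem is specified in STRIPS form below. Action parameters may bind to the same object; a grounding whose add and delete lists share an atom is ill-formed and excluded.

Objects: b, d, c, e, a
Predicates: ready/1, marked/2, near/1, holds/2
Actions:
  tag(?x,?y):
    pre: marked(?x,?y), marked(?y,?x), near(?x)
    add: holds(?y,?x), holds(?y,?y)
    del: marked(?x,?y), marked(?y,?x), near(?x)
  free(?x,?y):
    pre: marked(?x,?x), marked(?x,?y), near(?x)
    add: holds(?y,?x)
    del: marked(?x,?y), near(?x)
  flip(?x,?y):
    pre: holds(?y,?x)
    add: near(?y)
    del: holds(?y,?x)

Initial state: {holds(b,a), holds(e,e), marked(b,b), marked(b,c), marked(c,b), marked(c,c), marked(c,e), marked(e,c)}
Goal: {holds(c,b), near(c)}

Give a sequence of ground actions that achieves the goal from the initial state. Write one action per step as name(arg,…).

1. flip(a,b)  →  {holds(e,e), marked(b,b), marked(b,c), marked(c,b), marked(c,c), marked(c,e), marked(e,c), near(b)}
2. tag(b,c)  →  {holds(c,b), holds(c,c), holds(e,e), marked(b,b), marked(c,c), marked(c,e), marked(e,c)}
3. flip(c,c)  →  {holds(c,b), holds(e,e), marked(b,b), marked(c,c), marked(c,e), marked(e,c), near(c)}

flip(a,b); tag(b,c); flip(c,c)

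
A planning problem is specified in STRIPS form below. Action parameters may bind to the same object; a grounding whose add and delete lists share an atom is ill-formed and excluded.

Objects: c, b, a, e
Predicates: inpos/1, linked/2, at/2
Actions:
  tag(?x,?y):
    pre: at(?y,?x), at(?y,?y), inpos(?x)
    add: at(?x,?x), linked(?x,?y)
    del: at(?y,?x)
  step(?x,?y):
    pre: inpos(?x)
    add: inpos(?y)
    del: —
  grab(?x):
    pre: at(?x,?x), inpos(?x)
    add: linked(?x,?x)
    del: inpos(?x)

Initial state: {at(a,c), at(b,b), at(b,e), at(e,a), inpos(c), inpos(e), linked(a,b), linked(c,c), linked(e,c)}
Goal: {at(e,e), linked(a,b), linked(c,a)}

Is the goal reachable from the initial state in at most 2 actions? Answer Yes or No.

1. tag(e,b)  →  {at(a,c), at(b,b), at(e,a), at(e,e), inpos(c), inpos(e), linked(a,b), linked(c,c), linked(e,b), linked(e,c)}
2. step(c,a)  →  {at(a,c), at(b,b), at(e,a), at(e,e), inpos(a), inpos(c), inpos(e), linked(a,b), linked(c,c), linked(e,b), linked(e,c)}
3. tag(a,e)  →  {at(a,a), at(a,c), at(b,b), at(e,e), inpos(a), inpos(c), inpos(e), linked(a,b), linked(a,e), linked(c,c), linked(e,b), linked(e,c)}
4. tag(c,a)  →  {at(a,a), at(b,b), at(c,c), at(e,e), inpos(a), inpos(c), inpos(e), linked(a,b), linked(a,e), linked(c,a), linked(c,c), linked(e,b), linked(e,c)}
optimal plan length = 4; 4 > 2

No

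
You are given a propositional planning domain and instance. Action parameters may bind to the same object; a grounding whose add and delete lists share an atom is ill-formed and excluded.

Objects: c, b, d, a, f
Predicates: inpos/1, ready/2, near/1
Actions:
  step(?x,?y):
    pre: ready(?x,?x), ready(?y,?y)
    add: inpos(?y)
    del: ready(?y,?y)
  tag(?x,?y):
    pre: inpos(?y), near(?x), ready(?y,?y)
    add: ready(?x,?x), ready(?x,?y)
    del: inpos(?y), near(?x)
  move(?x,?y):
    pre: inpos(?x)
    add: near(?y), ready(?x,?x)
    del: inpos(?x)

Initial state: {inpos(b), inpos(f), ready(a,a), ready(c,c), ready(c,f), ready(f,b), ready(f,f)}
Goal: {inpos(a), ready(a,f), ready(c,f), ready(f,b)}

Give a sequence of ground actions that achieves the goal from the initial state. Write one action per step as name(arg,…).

step(c,a); move(b,a); tag(a,f)

1. step(c,a)  →  {inpos(a), inpos(b), inpos(f), ready(c,c), ready(c,f), ready(f,b), ready(f,f)}
2. move(b,a)  →  {inpos(a), inpos(f), near(a), ready(b,b), ready(c,c), ready(c,f), ready(f,b), ready(f,f)}
3. tag(a,f)  →  {inpos(a), ready(a,a), ready(a,f), ready(b,b), ready(c,c), ready(c,f), ready(f,b), ready(f,f)}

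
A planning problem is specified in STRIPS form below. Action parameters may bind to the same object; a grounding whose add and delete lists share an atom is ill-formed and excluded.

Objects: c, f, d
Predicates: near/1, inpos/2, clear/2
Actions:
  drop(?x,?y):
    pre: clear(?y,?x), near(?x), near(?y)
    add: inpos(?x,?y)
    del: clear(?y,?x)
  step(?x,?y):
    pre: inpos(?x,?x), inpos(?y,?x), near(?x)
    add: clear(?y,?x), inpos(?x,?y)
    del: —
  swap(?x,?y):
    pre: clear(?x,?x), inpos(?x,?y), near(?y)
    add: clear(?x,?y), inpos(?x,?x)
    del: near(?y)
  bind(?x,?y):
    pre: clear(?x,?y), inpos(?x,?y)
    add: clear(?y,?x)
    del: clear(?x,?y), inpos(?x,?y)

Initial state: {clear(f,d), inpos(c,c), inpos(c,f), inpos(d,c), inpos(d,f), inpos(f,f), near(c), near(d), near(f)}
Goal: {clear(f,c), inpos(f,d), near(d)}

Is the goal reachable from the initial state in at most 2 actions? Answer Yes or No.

No

1. step(f,c)  →  {clear(c,f), clear(f,d), inpos(c,c), inpos(c,f), inpos(d,c), inpos(d,f), inpos(f,c), inpos(f,f), near(c), near(d), near(f)}
2. step(c,f)  →  {clear(c,f), clear(f,c), clear(f,d), inpos(c,c), inpos(c,f), inpos(d,c), inpos(d,f), inpos(f,c), inpos(f,f), near(c), near(d), near(f)}
3. step(f,d)  →  {clear(c,f), clear(d,f), clear(f,c), clear(f,d), inpos(c,c), inpos(c,f), inpos(d,c), inpos(d,f), inpos(f,c), inpos(f,d), inpos(f,f), near(c), near(d), near(f)}
optimal plan length = 3; 3 > 2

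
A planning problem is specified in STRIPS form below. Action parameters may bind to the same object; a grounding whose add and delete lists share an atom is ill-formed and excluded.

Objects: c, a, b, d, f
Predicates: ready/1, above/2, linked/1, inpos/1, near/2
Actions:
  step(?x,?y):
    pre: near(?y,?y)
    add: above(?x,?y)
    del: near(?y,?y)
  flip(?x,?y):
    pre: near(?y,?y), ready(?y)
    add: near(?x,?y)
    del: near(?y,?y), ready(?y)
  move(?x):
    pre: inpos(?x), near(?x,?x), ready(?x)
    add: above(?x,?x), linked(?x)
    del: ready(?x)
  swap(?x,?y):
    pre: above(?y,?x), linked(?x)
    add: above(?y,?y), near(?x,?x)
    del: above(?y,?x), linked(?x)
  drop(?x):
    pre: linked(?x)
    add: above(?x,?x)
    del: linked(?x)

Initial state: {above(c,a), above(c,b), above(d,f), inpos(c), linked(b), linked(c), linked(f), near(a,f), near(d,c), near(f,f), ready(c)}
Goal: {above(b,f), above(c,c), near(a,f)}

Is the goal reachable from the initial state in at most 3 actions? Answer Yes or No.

1. step(b,f)  →  {above(b,f), above(c,a), above(c,b), above(d,f), inpos(c), linked(b), linked(c), linked(f), near(a,f), near(d,c), ready(c)}
2. swap(b,c)  →  {above(b,f), above(c,a), above(c,c), above(d,f), inpos(c), linked(c), linked(f), near(a,f), near(b,b), near(d,c), ready(c)}
optimal plan length = 2; 2 ≤ 3

Yes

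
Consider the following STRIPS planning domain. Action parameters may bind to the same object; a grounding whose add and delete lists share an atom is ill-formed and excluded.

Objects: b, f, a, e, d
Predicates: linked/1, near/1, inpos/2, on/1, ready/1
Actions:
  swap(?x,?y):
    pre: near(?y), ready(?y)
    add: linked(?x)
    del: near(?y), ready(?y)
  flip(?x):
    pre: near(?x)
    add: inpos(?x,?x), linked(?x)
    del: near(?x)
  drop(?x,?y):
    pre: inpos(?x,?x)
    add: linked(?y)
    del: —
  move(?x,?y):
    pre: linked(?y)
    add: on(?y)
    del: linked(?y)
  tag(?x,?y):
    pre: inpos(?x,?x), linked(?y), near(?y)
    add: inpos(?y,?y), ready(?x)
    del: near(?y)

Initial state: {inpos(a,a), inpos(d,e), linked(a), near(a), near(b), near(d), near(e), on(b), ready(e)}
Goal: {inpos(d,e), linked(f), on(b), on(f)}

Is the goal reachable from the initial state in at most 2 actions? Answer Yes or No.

No

1. swap(f,e)  →  {inpos(a,a), inpos(d,e), linked(a), linked(f), near(a), near(b), near(d), on(b)}
2. move(b,f)  →  {inpos(a,a), inpos(d,e), linked(a), near(a), near(b), near(d), on(b), on(f)}
3. drop(a,f)  →  {inpos(a,a), inpos(d,e), linked(a), linked(f), near(a), near(b), near(d), on(b), on(f)}
optimal plan length = 3; 3 > 2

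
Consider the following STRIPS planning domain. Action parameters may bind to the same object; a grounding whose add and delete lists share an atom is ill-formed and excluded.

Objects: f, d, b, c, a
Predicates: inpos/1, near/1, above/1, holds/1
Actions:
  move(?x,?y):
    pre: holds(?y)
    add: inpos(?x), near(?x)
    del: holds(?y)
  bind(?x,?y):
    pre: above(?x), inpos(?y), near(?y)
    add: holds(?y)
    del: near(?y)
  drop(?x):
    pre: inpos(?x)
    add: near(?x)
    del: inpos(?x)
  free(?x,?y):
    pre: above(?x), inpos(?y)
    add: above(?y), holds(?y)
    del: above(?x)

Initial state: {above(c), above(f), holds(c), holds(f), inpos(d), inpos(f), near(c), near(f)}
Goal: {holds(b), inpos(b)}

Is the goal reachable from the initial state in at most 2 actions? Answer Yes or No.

1. move(b,f)  →  {above(c), above(f), holds(c), inpos(b), inpos(d), inpos(f), near(b), near(c), near(f)}
2. bind(f,b)  →  {above(c), above(f), holds(b), holds(c), inpos(b), inpos(d), inpos(f), near(c), near(f)}
optimal plan length = 2; 2 ≤ 2

Yes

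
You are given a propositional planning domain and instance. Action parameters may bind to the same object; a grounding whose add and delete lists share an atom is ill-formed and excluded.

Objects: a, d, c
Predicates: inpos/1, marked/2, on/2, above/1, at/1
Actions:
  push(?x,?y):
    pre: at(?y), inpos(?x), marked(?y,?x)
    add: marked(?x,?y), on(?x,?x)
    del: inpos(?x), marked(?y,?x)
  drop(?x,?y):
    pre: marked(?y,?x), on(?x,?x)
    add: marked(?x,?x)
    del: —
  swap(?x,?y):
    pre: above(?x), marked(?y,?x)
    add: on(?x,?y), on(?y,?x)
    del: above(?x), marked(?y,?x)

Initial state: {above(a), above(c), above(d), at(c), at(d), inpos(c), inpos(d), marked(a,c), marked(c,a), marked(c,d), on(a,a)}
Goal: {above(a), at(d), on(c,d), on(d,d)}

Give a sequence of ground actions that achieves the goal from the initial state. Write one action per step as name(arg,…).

1. push(d,c)  →  {above(a), above(c), above(d), at(c), at(d), inpos(c), marked(a,c), marked(c,a), marked(d,c), on(a,a), on(d,d)}
2. swap(c,d)  →  {above(a), above(d), at(c), at(d), inpos(c), marked(a,c), marked(c,a), on(a,a), on(c,d), on(d,c), on(d,d)}

push(d,c); swap(c,d)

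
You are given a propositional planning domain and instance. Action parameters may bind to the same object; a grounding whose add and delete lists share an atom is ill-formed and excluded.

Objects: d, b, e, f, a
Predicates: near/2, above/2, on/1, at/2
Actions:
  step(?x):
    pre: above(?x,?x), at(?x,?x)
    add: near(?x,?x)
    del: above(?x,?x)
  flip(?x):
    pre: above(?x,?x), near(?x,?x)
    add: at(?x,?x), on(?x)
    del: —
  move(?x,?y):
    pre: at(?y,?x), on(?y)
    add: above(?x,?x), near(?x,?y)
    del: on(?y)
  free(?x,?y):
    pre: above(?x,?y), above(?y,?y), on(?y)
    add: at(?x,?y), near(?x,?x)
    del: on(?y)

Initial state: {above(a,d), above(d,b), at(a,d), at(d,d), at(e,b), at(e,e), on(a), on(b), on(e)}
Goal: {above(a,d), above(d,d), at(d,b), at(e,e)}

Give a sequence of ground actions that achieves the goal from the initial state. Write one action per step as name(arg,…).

1. move(d,a)  →  {above(a,d), above(d,b), above(d,d), at(a,d), at(d,d), at(e,b), at(e,e), near(d,a), on(b), on(e)}
2. move(b,e)  →  {above(a,d), above(b,b), above(d,b), above(d,d), at(a,d), at(d,d), at(e,b), at(e,e), near(b,e), near(d,a), on(b)}
3. free(d,b)  →  {above(a,d), above(b,b), above(d,b), above(d,d), at(a,d), at(d,b), at(d,d), at(e,b), at(e,e), near(b,e), near(d,a), near(d,d)}

move(d,a); move(b,e); free(d,b)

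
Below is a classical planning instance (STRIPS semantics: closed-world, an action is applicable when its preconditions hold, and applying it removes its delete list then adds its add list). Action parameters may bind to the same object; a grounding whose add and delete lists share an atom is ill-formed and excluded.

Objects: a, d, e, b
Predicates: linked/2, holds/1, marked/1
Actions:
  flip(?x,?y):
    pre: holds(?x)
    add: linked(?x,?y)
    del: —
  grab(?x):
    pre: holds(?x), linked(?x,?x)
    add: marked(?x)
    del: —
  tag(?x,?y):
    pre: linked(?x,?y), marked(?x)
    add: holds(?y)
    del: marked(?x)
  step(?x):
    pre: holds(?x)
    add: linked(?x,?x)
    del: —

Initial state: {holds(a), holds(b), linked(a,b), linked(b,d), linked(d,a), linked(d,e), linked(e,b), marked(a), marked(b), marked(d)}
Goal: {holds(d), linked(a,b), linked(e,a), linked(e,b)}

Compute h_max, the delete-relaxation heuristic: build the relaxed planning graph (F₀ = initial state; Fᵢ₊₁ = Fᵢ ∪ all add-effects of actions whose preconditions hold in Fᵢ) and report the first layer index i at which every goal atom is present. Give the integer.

F0 = init (10 atoms)
F1 = F0 ∪ {holds(d), holds(e), linked(a,a), linked(a,d), linked(a,e), linked(b,a), linked(b,b), linked(b,e)}  (18 atoms)
F2 = F1 ∪ {linked(d,b), linked(d,d), linked(e,a), linked(e,d), linked(e,e)}  (23 atoms)
goal ⊆ F2  ⇒  h_max = 2

2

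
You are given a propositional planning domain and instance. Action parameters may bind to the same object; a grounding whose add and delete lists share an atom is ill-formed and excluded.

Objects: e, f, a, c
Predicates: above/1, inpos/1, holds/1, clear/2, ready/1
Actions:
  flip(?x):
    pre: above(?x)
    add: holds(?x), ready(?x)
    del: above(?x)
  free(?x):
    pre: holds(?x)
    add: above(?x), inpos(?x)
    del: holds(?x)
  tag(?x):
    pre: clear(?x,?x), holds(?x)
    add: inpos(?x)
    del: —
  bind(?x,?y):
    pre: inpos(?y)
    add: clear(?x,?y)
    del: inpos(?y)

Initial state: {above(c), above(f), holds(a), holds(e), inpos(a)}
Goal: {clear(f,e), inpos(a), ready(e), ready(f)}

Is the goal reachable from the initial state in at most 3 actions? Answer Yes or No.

1. flip(f)  →  {above(c), holds(a), holds(e), holds(f), inpos(a), ready(f)}
2. free(e)  →  {above(c), above(e), holds(a), holds(f), inpos(a), inpos(e), ready(f)}
3. flip(e)  →  {above(c), holds(a), holds(e), holds(f), inpos(a), inpos(e), ready(e), ready(f)}
4. bind(f,e)  →  {above(c), clear(f,e), holds(a), holds(e), holds(f), inpos(a), ready(e), ready(f)}
optimal plan length = 4; 4 > 3

No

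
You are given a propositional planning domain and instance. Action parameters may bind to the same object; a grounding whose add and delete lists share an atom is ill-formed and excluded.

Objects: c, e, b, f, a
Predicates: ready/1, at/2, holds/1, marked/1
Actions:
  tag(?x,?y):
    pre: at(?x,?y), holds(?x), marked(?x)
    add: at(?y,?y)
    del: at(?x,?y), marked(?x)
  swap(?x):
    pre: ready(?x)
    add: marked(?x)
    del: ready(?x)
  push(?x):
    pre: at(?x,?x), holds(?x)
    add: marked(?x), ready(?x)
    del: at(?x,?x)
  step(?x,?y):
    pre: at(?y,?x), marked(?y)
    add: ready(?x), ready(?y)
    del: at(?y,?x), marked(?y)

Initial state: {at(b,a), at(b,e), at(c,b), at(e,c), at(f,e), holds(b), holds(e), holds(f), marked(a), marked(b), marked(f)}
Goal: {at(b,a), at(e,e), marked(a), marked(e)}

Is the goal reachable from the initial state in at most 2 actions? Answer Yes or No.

No

1. tag(b,e)  →  {at(b,a), at(c,b), at(e,c), at(e,e), at(f,e), holds(b), holds(e), holds(f), marked(a), marked(f)}
2. push(e)  →  {at(b,a), at(c,b), at(e,c), at(f,e), holds(b), holds(e), holds(f), marked(a), marked(e), marked(f), ready(e)}
3. tag(f,e)  →  {at(b,a), at(c,b), at(e,c), at(e,e), holds(b), holds(e), holds(f), marked(a), marked(e), ready(e)}
optimal plan length = 3; 3 > 2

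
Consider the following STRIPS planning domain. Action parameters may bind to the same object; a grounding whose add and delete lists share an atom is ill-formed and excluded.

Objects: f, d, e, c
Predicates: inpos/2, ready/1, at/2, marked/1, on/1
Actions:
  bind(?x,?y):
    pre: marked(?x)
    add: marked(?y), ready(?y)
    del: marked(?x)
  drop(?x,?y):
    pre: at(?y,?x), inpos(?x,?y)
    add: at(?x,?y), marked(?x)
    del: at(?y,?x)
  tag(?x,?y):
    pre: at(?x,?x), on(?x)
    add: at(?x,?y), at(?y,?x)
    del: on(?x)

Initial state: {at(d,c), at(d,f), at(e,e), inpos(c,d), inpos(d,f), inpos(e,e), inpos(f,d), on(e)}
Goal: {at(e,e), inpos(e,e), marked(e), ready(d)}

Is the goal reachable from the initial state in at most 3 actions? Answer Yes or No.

1. drop(f,d)  →  {at(d,c), at(e,e), at(f,d), inpos(c,d), inpos(d,f), inpos(e,e), inpos(f,d), marked(f), on(e)}
2. bind(f,d)  →  {at(d,c), at(e,e), at(f,d), inpos(c,d), inpos(d,f), inpos(e,e), inpos(f,d), marked(d), on(e), ready(d)}
3. bind(d,e)  →  {at(d,c), at(e,e), at(f,d), inpos(c,d), inpos(d,f), inpos(e,e), inpos(f,d), marked(e), on(e), ready(d), ready(e)}
optimal plan length = 3; 3 ≤ 3

Yes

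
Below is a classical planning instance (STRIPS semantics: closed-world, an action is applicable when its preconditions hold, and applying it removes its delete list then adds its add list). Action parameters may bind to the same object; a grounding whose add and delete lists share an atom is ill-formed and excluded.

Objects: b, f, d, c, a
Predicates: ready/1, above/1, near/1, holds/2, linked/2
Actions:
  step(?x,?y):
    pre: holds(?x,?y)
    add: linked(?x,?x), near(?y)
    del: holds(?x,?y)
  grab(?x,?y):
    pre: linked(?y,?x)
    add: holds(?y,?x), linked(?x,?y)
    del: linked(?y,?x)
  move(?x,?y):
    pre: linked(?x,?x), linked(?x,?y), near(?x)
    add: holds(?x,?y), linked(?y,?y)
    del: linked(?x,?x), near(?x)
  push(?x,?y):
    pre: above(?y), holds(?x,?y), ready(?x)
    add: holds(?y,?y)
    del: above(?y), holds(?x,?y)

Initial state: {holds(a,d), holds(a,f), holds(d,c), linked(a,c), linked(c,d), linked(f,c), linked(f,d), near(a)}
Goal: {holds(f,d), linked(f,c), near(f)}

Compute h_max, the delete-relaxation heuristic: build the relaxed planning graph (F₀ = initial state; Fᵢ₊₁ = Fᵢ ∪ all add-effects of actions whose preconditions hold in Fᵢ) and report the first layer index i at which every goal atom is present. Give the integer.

1

F0 = init (8 atoms)
F1 = F0 ∪ {holds(a,c), holds(c,d), holds(f,c), holds(f,d), linked(a,a), linked(c,a), linked(c,f), linked(d,c), linked(d,d), linked(d,f), near(c), near(d), near(f)}  (21 atoms)
goal ⊆ F1  ⇒  h_max = 1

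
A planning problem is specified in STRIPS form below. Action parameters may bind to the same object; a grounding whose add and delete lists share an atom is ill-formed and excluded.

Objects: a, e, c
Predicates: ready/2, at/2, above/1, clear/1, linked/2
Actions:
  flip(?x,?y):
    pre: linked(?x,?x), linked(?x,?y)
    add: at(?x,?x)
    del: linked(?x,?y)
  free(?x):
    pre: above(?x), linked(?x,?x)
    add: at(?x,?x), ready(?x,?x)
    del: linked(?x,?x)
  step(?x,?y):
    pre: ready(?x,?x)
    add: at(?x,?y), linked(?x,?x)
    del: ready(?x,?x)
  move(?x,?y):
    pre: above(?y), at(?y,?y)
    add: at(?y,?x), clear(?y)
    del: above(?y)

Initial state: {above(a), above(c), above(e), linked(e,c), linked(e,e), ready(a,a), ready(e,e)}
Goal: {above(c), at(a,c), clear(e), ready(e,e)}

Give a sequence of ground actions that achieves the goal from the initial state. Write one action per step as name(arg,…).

1. flip(e,e)  →  {above(a), above(c), above(e), at(e,e), linked(e,c), ready(a,a), ready(e,e)}
2. step(a,c)  →  {above(a), above(c), above(e), at(a,c), at(e,e), linked(a,a), linked(e,c), ready(e,e)}
3. move(a,e)  →  {above(a), above(c), at(a,c), at(e,a), at(e,e), clear(e), linked(a,a), linked(e,c), ready(e,e)}

flip(e,e); step(a,c); move(a,e)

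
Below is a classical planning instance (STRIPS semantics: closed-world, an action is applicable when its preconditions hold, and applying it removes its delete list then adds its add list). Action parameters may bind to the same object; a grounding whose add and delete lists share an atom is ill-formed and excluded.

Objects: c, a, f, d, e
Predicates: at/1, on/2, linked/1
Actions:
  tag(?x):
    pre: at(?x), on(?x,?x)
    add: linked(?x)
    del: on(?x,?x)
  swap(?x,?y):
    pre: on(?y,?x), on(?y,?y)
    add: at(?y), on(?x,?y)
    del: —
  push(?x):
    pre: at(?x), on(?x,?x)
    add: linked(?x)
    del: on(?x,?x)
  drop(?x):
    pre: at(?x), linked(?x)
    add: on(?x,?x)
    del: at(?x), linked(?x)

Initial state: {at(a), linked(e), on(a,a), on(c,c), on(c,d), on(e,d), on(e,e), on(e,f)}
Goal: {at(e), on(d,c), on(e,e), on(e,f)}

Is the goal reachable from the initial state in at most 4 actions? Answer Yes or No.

Yes

1. swap(f,e)  →  {at(a), at(e), linked(e), on(a,a), on(c,c), on(c,d), on(e,d), on(e,e), on(e,f), on(f,e)}
2. swap(d,c)  →  {at(a), at(c), at(e), linked(e), on(a,a), on(c,c), on(c,d), on(d,c), on(e,d), on(e,e), on(e,f), on(f,e)}
optimal plan length = 2; 2 ≤ 4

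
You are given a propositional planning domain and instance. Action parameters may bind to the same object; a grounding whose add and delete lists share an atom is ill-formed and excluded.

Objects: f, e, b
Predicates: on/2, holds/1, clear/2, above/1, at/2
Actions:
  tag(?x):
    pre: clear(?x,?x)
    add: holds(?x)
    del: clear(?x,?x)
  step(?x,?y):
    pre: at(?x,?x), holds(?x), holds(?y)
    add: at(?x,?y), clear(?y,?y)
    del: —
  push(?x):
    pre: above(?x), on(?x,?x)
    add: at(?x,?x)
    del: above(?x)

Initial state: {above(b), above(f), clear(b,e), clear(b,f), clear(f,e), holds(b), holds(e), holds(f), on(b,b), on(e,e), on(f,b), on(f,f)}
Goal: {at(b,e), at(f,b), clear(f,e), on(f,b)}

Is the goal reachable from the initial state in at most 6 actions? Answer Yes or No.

1. push(f)  →  {above(b), at(f,f), clear(b,e), clear(b,f), clear(f,e), holds(b), holds(e), holds(f), on(b,b), on(e,e), on(f,b), on(f,f)}
2. step(f,b)  →  {above(b), at(f,b), at(f,f), clear(b,b), clear(b,e), clear(b,f), clear(f,e), holds(b), holds(e), holds(f), on(b,b), on(e,e), on(f,b), on(f,f)}
3. push(b)  →  {at(b,b), at(f,b), at(f,f), clear(b,b), clear(b,e), clear(b,f), clear(f,e), holds(b), holds(e), holds(f), on(b,b), on(e,e), on(f,b), on(f,f)}
4. step(b,e)  →  {at(b,b), at(b,e), at(f,b), at(f,f), clear(b,b), clear(b,e), clear(b,f), clear(e,e), clear(f,e), holds(b), holds(e), holds(f), on(b,b), on(e,e), on(f,b), on(f,f)}
optimal plan length = 4; 4 ≤ 6

Yes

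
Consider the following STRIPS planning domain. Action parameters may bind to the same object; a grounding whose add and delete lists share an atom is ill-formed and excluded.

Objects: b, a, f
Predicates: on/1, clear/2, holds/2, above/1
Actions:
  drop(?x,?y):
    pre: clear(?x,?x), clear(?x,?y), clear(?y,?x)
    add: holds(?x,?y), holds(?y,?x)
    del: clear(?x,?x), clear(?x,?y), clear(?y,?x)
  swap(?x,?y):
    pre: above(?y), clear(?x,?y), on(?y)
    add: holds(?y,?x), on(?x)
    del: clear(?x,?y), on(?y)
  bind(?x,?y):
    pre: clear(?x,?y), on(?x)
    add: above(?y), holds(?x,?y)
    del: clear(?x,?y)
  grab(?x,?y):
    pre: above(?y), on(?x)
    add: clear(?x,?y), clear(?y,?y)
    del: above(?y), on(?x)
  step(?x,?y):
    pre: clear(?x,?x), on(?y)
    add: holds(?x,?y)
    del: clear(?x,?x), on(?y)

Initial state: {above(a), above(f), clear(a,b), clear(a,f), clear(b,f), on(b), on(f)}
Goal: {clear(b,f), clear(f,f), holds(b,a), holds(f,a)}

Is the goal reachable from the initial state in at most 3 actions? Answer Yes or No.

1. swap(a,f)  →  {above(a), above(f), clear(a,b), clear(b,f), holds(f,a), on(a), on(b)}
2. grab(b,a)  →  {above(f), clear(a,a), clear(a,b), clear(b,a), clear(b,f), holds(f,a), on(a)}
3. drop(a,b)  →  {above(f), clear(b,f), holds(a,b), holds(b,a), holds(f,a), on(a)}
4. grab(a,f)  →  {clear(a,f), clear(b,f), clear(f,f), holds(a,b), holds(b,a), holds(f,a)}
optimal plan length = 4; 4 > 3

No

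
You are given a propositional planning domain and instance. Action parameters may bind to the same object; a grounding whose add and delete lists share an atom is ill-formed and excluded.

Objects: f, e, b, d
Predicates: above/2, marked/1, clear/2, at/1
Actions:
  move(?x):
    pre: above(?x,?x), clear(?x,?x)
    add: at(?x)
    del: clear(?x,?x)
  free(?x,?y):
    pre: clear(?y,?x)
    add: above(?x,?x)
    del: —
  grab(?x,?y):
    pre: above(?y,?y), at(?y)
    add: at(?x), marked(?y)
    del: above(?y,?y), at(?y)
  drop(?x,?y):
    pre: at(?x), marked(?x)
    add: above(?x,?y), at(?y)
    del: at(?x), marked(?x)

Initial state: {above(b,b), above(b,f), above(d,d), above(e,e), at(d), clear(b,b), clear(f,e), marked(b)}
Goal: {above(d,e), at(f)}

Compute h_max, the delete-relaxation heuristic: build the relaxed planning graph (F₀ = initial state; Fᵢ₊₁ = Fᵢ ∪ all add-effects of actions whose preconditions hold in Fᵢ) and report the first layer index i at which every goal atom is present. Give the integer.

F0 = init (8 atoms)
F1 = F0 ∪ {at(b), at(e), at(f), marked(d)}  (12 atoms)
F2 = F1 ∪ {above(b,d), above(b,e), above(d,b), above(d,e), above(d,f), marked(e)}  (18 atoms)
goal ⊆ F2  ⇒  h_max = 2

2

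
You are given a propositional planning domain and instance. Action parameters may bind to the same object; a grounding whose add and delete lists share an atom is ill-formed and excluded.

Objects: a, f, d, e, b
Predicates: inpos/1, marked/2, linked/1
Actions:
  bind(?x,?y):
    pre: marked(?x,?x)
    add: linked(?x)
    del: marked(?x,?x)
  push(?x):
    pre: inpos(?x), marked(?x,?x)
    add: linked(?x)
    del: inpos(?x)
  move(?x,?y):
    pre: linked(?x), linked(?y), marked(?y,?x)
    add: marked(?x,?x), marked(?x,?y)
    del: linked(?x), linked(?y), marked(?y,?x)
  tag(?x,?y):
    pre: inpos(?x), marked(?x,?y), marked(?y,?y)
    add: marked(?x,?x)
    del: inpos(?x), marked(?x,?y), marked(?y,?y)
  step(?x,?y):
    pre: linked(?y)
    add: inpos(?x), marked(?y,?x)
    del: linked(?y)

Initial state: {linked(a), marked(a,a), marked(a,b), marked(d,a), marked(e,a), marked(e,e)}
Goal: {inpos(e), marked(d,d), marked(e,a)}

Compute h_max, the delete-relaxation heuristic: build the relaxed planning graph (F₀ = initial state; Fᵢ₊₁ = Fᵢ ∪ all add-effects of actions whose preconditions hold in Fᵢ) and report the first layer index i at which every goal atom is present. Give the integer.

F0 = init (6 atoms)
F1 = F0 ∪ {inpos(a), inpos(b), inpos(d), inpos(e), inpos(f), linked(e), marked(a,d), marked(a,e), marked(a,f)}  (15 atoms)
F2 = F1 ∪ {marked(d,d), marked(e,b), marked(e,d), marked(e,f)}  (19 atoms)
goal ⊆ F2  ⇒  h_max = 2

2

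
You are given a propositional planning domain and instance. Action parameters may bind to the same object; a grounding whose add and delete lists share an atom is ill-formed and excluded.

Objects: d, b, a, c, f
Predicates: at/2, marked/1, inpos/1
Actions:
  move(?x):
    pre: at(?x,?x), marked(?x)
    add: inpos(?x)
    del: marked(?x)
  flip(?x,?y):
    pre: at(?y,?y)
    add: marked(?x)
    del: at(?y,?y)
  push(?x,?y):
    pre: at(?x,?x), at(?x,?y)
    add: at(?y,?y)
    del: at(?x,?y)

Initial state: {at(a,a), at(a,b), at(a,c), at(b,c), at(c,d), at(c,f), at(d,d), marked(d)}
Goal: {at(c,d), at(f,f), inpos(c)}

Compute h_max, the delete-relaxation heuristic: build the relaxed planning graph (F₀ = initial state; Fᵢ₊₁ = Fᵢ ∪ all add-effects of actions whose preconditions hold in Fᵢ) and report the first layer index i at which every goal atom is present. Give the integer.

2

F0 = init (8 atoms)
F1 = F0 ∪ {at(b,b), at(c,c), inpos(d), marked(a), marked(b), marked(c), marked(f)}  (15 atoms)
F2 = F1 ∪ {at(f,f), inpos(a), inpos(b), inpos(c)}  (19 atoms)
goal ⊆ F2  ⇒  h_max = 2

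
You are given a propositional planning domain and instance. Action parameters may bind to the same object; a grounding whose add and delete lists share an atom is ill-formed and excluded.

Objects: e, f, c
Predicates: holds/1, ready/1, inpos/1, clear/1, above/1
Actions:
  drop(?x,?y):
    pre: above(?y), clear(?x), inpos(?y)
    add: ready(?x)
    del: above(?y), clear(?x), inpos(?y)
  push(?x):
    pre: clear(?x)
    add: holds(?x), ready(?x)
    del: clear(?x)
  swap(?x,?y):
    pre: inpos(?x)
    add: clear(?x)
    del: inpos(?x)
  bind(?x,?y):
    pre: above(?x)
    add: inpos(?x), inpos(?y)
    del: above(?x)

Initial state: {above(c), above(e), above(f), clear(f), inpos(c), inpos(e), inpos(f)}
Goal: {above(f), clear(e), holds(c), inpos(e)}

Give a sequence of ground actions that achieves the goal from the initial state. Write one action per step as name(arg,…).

swap(e,e); swap(c,e); push(c); bind(e,e)

1. swap(e,e)  →  {above(c), above(e), above(f), clear(e), clear(f), inpos(c), inpos(f)}
2. swap(c,e)  →  {above(c), above(e), above(f), clear(c), clear(e), clear(f), inpos(f)}
3. push(c)  →  {above(c), above(e), above(f), clear(e), clear(f), holds(c), inpos(f), ready(c)}
4. bind(e,e)  →  {above(c), above(f), clear(e), clear(f), holds(c), inpos(e), inpos(f), ready(c)}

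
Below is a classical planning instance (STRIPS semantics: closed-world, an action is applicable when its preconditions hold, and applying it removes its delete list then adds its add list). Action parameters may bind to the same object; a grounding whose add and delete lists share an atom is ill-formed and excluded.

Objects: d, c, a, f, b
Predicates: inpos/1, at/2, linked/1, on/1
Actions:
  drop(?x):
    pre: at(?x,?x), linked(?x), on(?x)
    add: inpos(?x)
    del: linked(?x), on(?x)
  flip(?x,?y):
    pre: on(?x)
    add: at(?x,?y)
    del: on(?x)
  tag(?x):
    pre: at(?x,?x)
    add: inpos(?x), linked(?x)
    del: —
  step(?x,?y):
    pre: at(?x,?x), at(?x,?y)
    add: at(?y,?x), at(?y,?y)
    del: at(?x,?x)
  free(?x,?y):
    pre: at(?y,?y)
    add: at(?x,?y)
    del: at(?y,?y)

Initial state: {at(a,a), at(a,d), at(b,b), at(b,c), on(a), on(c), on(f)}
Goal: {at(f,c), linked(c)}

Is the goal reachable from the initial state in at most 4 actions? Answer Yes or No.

1. flip(c,c)  →  {at(a,a), at(a,d), at(b,b), at(b,c), at(c,c), on(a), on(f)}
2. flip(f,c)  →  {at(a,a), at(a,d), at(b,b), at(b,c), at(c,c), at(f,c), on(a)}
3. tag(c)  →  {at(a,a), at(a,d), at(b,b), at(b,c), at(c,c), at(f,c), inpos(c), linked(c), on(a)}
optimal plan length = 3; 3 ≤ 4

Yes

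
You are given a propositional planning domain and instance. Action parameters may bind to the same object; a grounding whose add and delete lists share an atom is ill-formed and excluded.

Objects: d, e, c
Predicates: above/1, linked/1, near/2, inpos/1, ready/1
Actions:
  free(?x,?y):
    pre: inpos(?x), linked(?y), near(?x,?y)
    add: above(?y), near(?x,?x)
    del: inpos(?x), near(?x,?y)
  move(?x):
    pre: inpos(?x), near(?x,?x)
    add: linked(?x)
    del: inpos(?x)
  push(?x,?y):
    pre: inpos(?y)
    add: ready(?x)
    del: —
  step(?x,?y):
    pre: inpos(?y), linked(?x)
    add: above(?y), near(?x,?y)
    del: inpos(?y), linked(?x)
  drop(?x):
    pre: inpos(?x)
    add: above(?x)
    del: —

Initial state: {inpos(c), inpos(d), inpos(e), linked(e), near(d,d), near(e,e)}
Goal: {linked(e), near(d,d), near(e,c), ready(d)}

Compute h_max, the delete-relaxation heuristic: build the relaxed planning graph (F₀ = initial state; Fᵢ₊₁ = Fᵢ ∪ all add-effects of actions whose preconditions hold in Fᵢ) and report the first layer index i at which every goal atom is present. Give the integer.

1

F0 = init (6 atoms)
F1 = F0 ∪ {above(c), above(d), above(e), linked(d), near(e,c), near(e,d), ready(c), ready(d), ready(e)}  (15 atoms)
goal ⊆ F1  ⇒  h_max = 1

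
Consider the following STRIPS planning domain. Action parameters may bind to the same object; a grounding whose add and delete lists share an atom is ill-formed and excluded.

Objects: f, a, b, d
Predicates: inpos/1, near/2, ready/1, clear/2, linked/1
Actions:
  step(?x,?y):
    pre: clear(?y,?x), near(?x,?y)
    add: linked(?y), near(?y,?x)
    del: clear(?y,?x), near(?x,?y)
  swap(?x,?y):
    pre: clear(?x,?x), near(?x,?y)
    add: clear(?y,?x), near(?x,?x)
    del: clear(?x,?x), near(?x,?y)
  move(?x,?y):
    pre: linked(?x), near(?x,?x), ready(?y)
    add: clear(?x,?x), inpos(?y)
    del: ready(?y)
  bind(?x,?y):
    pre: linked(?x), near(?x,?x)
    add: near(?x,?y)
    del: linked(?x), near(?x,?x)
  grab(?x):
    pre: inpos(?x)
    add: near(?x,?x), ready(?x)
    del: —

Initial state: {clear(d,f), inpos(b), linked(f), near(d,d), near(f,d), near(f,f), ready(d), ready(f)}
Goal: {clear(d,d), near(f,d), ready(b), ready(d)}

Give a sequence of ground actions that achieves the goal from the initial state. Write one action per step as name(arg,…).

1. step(f,d)  →  {inpos(b), linked(d), linked(f), near(d,d), near(d,f), near(f,f), ready(d), ready(f)}
2. move(d,f)  →  {clear(d,d), inpos(b), inpos(f), linked(d), linked(f), near(d,d), near(d,f), near(f,f), ready(d)}
3. bind(f,d)  →  {clear(d,d), inpos(b), inpos(f), linked(d), near(d,d), near(d,f), near(f,d), ready(d)}
4. grab(b)  →  {clear(d,d), inpos(b), inpos(f), linked(d), near(b,b), near(d,d), near(d,f), near(f,d), ready(b), ready(d)}

step(f,d); move(d,f); bind(f,d); grab(b)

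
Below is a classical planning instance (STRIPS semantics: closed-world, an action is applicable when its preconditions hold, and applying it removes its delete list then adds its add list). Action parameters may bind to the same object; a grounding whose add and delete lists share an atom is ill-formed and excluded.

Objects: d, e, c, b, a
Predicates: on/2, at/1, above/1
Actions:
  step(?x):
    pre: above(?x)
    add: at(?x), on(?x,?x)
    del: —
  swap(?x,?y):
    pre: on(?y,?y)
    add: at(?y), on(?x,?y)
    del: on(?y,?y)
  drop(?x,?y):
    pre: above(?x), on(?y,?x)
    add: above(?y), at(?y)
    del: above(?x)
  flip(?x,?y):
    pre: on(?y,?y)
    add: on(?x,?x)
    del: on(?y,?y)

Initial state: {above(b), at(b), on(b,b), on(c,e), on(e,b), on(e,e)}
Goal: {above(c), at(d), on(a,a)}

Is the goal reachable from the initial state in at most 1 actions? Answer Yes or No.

No

1. drop(b,e)  →  {above(e), at(b), at(e), on(b,b), on(c,e), on(e,b), on(e,e)}
2. drop(e,c)  →  {above(c), at(b), at(c), at(e), on(b,b), on(c,e), on(e,b), on(e,e)}
3. flip(d,e)  →  {above(c), at(b), at(c), at(e), on(b,b), on(c,e), on(d,d), on(e,b)}
4. swap(e,d)  →  {above(c), at(b), at(c), at(d), at(e), on(b,b), on(c,e), on(e,b), on(e,d)}
5. flip(a,b)  →  {above(c), at(b), at(c), at(d), at(e), on(a,a), on(c,e), on(e,b), on(e,d)}
optimal plan length = 5; 5 > 1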